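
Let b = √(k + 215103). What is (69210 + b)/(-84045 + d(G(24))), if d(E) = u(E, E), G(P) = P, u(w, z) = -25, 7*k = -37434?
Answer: -6921/8407 - 9*√126889/588490 ≈ -0.82869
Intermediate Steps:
k = -37434/7 (k = (⅐)*(-37434) = -37434/7 ≈ -5347.7)
b = 9*√126889/7 (b = √(-37434/7 + 215103) = √(1468287/7) = 9*√126889/7 ≈ 457.99)
d(E) = -25
(69210 + b)/(-84045 + d(G(24))) = (69210 + 9*√126889/7)/(-84045 - 25) = (69210 + 9*√126889/7)/(-84070) = (69210 + 9*√126889/7)*(-1/84070) = -6921/8407 - 9*√126889/588490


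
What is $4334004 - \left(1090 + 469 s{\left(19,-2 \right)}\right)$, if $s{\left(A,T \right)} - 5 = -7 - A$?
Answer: $4342763$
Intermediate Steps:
$s{\left(A,T \right)} = -2 - A$ ($s{\left(A,T \right)} = 5 - \left(7 + A\right) = -2 - A$)
$4334004 - \left(1090 + 469 s{\left(19,-2 \right)}\right) = 4334004 - \left(1090 + 469 \left(-2 - 19\right)\right) = 4334004 - -8759 = 4334004 + \left(9849 - 1090\right) = 4334004 + 8759 = 4342763$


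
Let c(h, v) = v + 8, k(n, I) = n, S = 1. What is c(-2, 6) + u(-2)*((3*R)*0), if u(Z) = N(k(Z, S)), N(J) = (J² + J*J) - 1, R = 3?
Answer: 14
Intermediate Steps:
c(h, v) = 8 + v
N(J) = -1 + 2*J² (N(J) = (J² + J²) - 1 = 2*J² - 1 = -1 + 2*J²)
u(Z) = -1 + 2*Z²
c(-2, 6) + u(-2)*((3*R)*0) = (8 + 6) + (-1 + 2*(-2)²)*((3*3)*0) = 14 + (-1 + 2*4)*(9*0) = 14 + (-1 + 8)*0 = 14 + 7*0 = 14 + 0 = 14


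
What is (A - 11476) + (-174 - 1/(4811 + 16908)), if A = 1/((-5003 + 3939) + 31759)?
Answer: -7766643822226/666664705 ≈ -11650.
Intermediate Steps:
A = 1/30695 (A = 1/(-1064 + 31759) = 1/30695 ≈ 3.2579e-5)
(A - 11476) + (-174 - 1/(4811 + 16908)) = (1/30695 - 11476) + (-174 - 1/(4811 + 16908)) = -352255819/30695 + (-174 - 1/21719) = -352255819/30695 - 3779107/21719 = -7766643822226/666664705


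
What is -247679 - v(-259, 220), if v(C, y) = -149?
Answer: -247530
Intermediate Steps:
-247679 - v(-259, 220) = -247679 - 1*(-149) = -247679 + 149 = -247530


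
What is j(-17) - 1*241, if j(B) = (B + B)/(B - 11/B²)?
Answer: -588429/2462 ≈ -239.00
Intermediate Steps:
j(B) = 2*B/(B - 11/B²) (j(B) = (2*B)/(B - 11/B²) = 2*B/(B - 11/B²))
j(-17) - 1*241 = 2*(-17)³/(-11 + (-17)³) - 1*241 = 2*(-4913)/(-11 - 4913) - 241 = 2*(-4913)/(-4924) - 241 = 2*(-4913)*(-1/4924) - 241 = 4913/2462 - 241 = -588429/2462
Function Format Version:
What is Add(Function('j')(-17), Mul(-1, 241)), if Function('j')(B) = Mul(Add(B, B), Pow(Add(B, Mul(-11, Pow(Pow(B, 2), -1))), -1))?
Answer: Rational(-588429, 2462) ≈ -239.00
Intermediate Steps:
Function('j')(B) = Mul(2, B, Pow(Add(B, Mul(-11, Pow(B, -2))), -1)) (Function('j')(B) = Mul(Mul(2, B), Pow(Add(B, Mul(-11, Pow(B, -2))), -1)) = Mul(2, B, Pow(Add(B, Mul(-11, Pow(B, -2))), -1)))
Add(Function('j')(-17), Mul(-1, 241)) = Add(Mul(2, Pow(-17, 3), Pow(Add(-11, Pow(-17, 3)), -1)), Mul(-1, 241)) = Add(Mul(2, -4913, Pow(Add(-11, -4913), -1)), -241) = Add(Mul(2, -4913, Pow(-4924, -1)), -241) = Add(Mul(2, -4913, Rational(-1, 4924)), -241) = Add(Rational(4913, 2462), -241) = Rational(-588429, 2462)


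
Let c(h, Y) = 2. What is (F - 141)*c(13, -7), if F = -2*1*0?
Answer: -282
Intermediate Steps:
F = 0 (F = -2*0 = 0)
(F - 141)*c(13, -7) = (0 - 141)*2 = -141*2 = -282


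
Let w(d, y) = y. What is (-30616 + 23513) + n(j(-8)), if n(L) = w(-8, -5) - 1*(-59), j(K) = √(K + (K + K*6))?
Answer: -7049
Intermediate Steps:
j(K) = 2*√2*√K (j(K) = √(K + (K + 6*K)) = √(K + 7*K) = √(8*K) = 2*√2*√K)
n(L) = 54 (n(L) = -5 - 1*(-59) = -5 + 59 = 54)
(-30616 + 23513) + n(j(-8)) = (-30616 + 23513) + 54 = -7103 + 54 = -7049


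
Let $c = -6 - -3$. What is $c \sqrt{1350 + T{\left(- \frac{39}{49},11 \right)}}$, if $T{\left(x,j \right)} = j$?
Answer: $- 3 \sqrt{1361} \approx -110.68$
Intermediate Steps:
$c = -3$ ($c = -6 + 3 = -3$)
$c \sqrt{1350 + T{\left(- \frac{39}{49},11 \right)}} = - 3 \sqrt{1350 + 11} = - 3 \sqrt{1361}$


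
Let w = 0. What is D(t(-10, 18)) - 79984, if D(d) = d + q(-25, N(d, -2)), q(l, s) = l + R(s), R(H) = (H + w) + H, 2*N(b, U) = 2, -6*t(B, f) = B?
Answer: -240016/3 ≈ -80005.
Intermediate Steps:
t(B, f) = -B/6
N(b, U) = 1 (N(b, U) = (½)*2 = 1)
R(H) = 2*H (R(H) = (H + 0) + H = H + H = 2*H)
q(l, s) = l + 2*s
D(d) = -23 + d (D(d) = d + (-25 + 2*1) = d + (-25 + 2) = d - 23 = -23 + d)
D(t(-10, 18)) - 79984 = (-23 - ⅙*(-10)) - 79984 = (-23 + 5/3) - 79984 = -64/3 - 79984 = -240016/3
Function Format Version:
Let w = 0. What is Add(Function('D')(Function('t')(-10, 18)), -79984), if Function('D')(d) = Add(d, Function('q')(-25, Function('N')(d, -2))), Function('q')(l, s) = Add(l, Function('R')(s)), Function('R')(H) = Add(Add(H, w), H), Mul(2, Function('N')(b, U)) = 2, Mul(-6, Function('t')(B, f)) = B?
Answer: Rational(-240016, 3) ≈ -80005.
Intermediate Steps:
Function('t')(B, f) = Mul(Rational(-1, 6), B)
Function('N')(b, U) = 1 (Function('N')(b, U) = Mul(Rational(1, 2), 2) = 1)
Function('R')(H) = Mul(2, H) (Function('R')(H) = Add(Add(H, 0), H) = Add(H, H) = Mul(2, H))
Function('q')(l, s) = Add(l, Mul(2, s))
Function('D')(d) = Add(-23, d) (Function('D')(d) = Add(d, Add(-25, Mul(2, 1))) = Add(d, Add(-25, 2)) = Add(d, -23) = Add(-23, d))
Add(Function('D')(Function('t')(-10, 18)), -79984) = Add(Add(-23, Mul(Rational(-1, 6), -10)), -79984) = Add(Add(-23, Rational(5, 3)), -79984) = Add(Rational(-64, 3), -79984) = Rational(-240016, 3)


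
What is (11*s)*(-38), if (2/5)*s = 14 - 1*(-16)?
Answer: -31350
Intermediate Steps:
s = 75 (s = 5*(14 - 1*(-16))/2 = 5*(14 + 16)/2 = (5/2)*30 = 75)
(11*s)*(-38) = (11*75)*(-38) = 825*(-38) = -31350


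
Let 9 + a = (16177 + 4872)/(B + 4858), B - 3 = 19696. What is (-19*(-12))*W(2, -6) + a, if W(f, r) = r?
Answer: -33793940/24557 ≈ -1376.1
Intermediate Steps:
B = 19699 (B = 3 + 19696 = 19699)
a = -199964/24557 (a = -9 + (16177 + 4872)/(19699 + 4858) = -9 + 21049/24557 = -199964/24557 ≈ -8.1429)
(-19*(-12))*W(2, -6) + a = -19*(-12)*(-6) - 199964/24557 = 228*(-6) - 199964/24557 = -1368 - 199964/24557 = -33793940/24557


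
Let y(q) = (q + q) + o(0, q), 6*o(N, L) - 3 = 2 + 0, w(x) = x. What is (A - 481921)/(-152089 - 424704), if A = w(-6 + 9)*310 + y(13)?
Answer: 412255/494394 ≈ 0.83386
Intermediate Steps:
o(N, L) = 5/6 (o(N, L) = 1/2 + (2 + 0)/6 = 1/2 + (1/6)*2 = 1/2 + 1/3 = 5/6)
y(q) = 5/6 + 2*q (y(q) = (q + q) + 5/6 = 2*q + 5/6 = 5/6 + 2*q)
A = 5741/6 (A = (-6 + 9)*310 + (5/6 + 2*13) = 3*310 + (5/6 + 26) = 930 + 161/6 = 5741/6 ≈ 956.83)
(A - 481921)/(-152089 - 424704) = (5741/6 - 481921)/(-152089 - 424704) = -2885785/6/(-576793) = -2885785/6*(-1/576793) = 412255/494394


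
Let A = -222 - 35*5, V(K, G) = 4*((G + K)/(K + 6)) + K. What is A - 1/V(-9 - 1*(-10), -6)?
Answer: -5154/13 ≈ -396.46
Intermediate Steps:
V(K, G) = K + 4*(G + K)/(6 + K) (V(K, G) = 4*((G + K)/(6 + K)) + K = 4*(G + K)/(6 + K) + K = K + 4*(G + K)/(6 + K))
A = -397 (A = -222 - 1*175 = -222 - 175 = -397)
A - 1/V(-9 - 1*(-10), -6) = -397 - 1/(((-9 - 1*(-10))**2 + 4*(-6) + 10*(-9 - 1*(-10)))/(6 + (-9 - 1*(-10)))) = -397 - 1/(((-9 + 10)**2 - 24 + 10*(-9 + 10))/(6 + (-9 + 10))) = -397 - 1/((1**2 - 24 + 10*1)/(6 + 1)) = -397 - 1/((1 - 24 + 10)/7) = -397 - 1/((1/7)*(-13)) = -397 - 1/(-13/7) = -397 - 1*(-7/13) = -397 + 7/13 = -5154/13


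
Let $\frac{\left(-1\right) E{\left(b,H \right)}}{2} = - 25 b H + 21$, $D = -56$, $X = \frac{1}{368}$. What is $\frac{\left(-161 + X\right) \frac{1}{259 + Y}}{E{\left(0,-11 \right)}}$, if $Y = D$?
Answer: $\frac{681}{36064} \approx 0.018883$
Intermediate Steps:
$X = \frac{1}{368} \approx 0.0027174$
$Y = -56$
$E{\left(b,H \right)} = -42 + 50 H b$ ($E{\left(b,H \right)} = - 2 \left(- 25 b H + 21\right) = - 2 \left(- 25 H b + 21\right) = - 2 \left(21 - 25 H b\right) = -42 + 50 H b$)
$\frac{\left(-161 + X\right) \frac{1}{259 + Y}}{E{\left(0,-11 \right)}} = \frac{\left(-161 + \frac{1}{368}\right) \frac{1}{259 - 56}}{-42 + 50 \left(-11\right) 0} = \frac{\left(- \frac{59247}{368}\right) \frac{1}{203}}{-42 + 0} = \frac{\left(- \frac{59247}{368}\right) \frac{1}{203}}{-42} = \left(- \frac{2043}{2576}\right) \left(- \frac{1}{42}\right) = \frac{681}{36064}$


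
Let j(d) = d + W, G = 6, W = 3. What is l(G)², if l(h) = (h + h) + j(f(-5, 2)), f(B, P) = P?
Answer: 289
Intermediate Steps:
j(d) = 3 + d (j(d) = d + 3 = 3 + d)
l(h) = 5 + 2*h (l(h) = (h + h) + (3 + 2) = 2*h + 5 = 5 + 2*h)
l(G)² = (5 + 2*6)² = (5 + 12)² = 17² = 289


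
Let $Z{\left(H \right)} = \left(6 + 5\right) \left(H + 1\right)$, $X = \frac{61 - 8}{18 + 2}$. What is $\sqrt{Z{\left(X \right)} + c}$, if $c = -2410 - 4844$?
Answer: $\frac{i \sqrt{721385}}{10} \approx 84.934 i$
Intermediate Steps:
$X = \frac{53}{20} \approx 2.65$
$Z{\left(H \right)} = 11 + 11 H$ ($Z{\left(H \right)} = 11 \left(1 + H\right) = 11 + 11 H$)
$c = -7254$ ($c = -2410 - 4844 = -7254$)
$\sqrt{Z{\left(X \right)} + c} = \sqrt{\left(11 + 11 \cdot \frac{53}{20}\right) - 7254} = \sqrt{\left(11 + \frac{583}{20}\right) - 7254} = \sqrt{\frac{803}{20} - 7254} = \sqrt{- \frac{144277}{20}} = \frac{i \sqrt{721385}}{10}$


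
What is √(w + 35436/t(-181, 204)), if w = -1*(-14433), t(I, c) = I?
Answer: 11*√3854757/181 ≈ 119.32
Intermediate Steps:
w = 14433
√(w + 35436/t(-181, 204)) = √(14433 + 35436/(-181)) = √(14433 + 35436*(-1/181)) = √(14433 - 35436/181) = √(2576937/181) = 11*√3854757/181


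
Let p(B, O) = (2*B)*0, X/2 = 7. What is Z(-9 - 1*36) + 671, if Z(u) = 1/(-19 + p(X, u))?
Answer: 12748/19 ≈ 670.95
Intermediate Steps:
X = 14 (X = 2*7 = 14)
p(B, O) = 0
Z(u) = -1/19 (Z(u) = 1/(-19 + 0) = 1/(-19) = -1/19)
Z(-9 - 1*36) + 671 = -1/19 + 671 = 12748/19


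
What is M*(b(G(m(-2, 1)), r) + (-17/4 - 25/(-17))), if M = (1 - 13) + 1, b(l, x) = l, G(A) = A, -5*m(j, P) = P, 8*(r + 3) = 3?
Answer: 11143/340 ≈ 32.774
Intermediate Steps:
r = -21/8 (r = -3 + (1/8)*3 = -3 + 3/8 = -21/8 ≈ -2.6250)
m(j, P) = -P/5
M = -11 (M = -12 + 1 = -11)
M*(b(G(m(-2, 1)), r) + (-17/4 - 25/(-17))) = -11*(-1/5*1 + (-17/4 - 25/(-17))) = -11*(-1/5 + (-17*1/4 - 25*(-1/17))) = -11*(-1/5 + (-17/4 + 25/17)) = -11*(-1/5 - 189/68) = -11*(-1013/340) = 11143/340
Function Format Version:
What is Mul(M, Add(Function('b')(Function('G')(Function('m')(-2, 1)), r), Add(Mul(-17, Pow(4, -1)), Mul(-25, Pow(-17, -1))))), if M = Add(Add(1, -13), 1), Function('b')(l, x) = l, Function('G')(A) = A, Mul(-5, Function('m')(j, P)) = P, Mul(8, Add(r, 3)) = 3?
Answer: Rational(11143, 340) ≈ 32.774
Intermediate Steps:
r = Rational(-21, 8) (r = Add(-3, Mul(Rational(1, 8), 3)) = Add(-3, Rational(3, 8)) = Rational(-21, 8) ≈ -2.6250)
Function('m')(j, P) = Mul(Rational(-1, 5), P)
M = -11 (M = Add(-12, 1) = -11)
Mul(M, Add(Function('b')(Function('G')(Function('m')(-2, 1)), r), Add(Mul(-17, Pow(4, -1)), Mul(-25, Pow(-17, -1))))) = Mul(-11, Add(Mul(Rational(-1, 5), 1), Add(Mul(-17, Pow(4, -1)), Mul(-25, Pow(-17, -1))))) = Mul(-11, Add(Rational(-1, 5), Add(Mul(-17, Rational(1, 4)), Mul(-25, Rational(-1, 17))))) = Mul(-11, Add(Rational(-1, 5), Add(Rational(-17, 4), Rational(25, 17)))) = Mul(-11, Add(Rational(-1, 5), Rational(-189, 68))) = Mul(-11, Rational(-1013, 340)) = Rational(11143, 340)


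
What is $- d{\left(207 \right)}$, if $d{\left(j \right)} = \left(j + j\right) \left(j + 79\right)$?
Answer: $-118404$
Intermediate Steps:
$d{\left(j \right)} = 2 j \left(79 + j\right)$
$- d{\left(207 \right)} = - 2 \cdot 207 \left(79 + 207\right) = - 2 \cdot 207 \cdot 286 = \left(-1\right) 118404 = -118404$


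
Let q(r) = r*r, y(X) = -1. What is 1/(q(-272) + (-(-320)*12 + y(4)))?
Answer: 1/77823 ≈ 1.2850e-5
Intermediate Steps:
q(r) = r**2
1/(q(-272) + (-(-320)*12 + y(4))) = 1/((-272)**2 + (-(-320)*12 - 1)) = 1/(73984 + (-80*(-48) - 1)) = 1/(73984 + (3840 - 1)) = 1/(73984 + 3839) = 1/77823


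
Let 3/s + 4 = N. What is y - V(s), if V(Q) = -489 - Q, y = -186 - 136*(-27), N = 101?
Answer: 385578/97 ≈ 3975.0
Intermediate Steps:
s = 3/97 (s = 3/(-4 + 101) = 3/97 ≈ 0.030928)
y = 3486 (y = -186 + 3672 = 3486)
y - V(s) = 3486 - (-489 - 1*3/97) = 3486 - (-489 - 3/97) = 3486 - 1*(-47436/97) = 3486 + 47436/97 = 385578/97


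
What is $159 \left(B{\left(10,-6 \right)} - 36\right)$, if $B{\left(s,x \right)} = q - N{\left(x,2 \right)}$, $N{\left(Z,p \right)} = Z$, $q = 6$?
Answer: $-3816$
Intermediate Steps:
$B{\left(s,x \right)} = 6 - x$
$159 \left(B{\left(10,-6 \right)} - 36\right) = 159 \left(\left(6 - -6\right) - 36\right) = 159 \left(\left(6 + 6\right) - 36\right) = 159 \left(12 - 36\right) = 159 \left(-24\right) = -3816$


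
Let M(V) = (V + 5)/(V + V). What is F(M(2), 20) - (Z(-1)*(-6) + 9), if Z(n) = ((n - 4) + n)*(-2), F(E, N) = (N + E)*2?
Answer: 213/2 ≈ 106.50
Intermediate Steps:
M(V) = (5 + V)/(2*V) (M(V) = (5 + V)/((2*V)) = (5 + V)*(1/(2*V)) = (5 + V)/(2*V))
F(E, N) = 2*E + 2*N (F(E, N) = (E + N)*2 = 2*E + 2*N)
Z(n) = 8 - 4*n (Z(n) = ((-4 + n) + n)*(-2) = (-4 + 2*n)*(-2) = 8 - 4*n)
F(M(2), 20) - (Z(-1)*(-6) + 9) = (2*((1/2)*(5 + 2)/2) + 2*20) - ((8 - 4*(-1))*(-6) + 9) = (2*((1/2)*(1/2)*7) + 40) - ((8 + 4)*(-6) + 9) = (2*(7/4) + 40) - (12*(-6) + 9) = (7/2 + 40) - (-72 + 9) = 87/2 - 1*(-63) = 87/2 + 63 = 213/2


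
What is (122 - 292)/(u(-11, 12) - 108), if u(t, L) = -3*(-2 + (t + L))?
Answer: 34/21 ≈ 1.6190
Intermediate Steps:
u(t, L) = 6 - 3*L - 3*t (u(t, L) = -3*(-2 + (L + t)) = -3*(-2 + L + t) = 6 - 3*L - 3*t)
(122 - 292)/(u(-11, 12) - 108) = (122 - 292)/((6 - 3*12 - 3*(-11)) - 108) = -170/((6 - 36 + 33) - 108) = -170/(3 - 108) = -170/(-105) = -170*(-1/105) = 34/21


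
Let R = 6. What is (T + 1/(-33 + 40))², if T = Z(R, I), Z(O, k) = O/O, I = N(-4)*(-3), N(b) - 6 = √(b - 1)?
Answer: 64/49 ≈ 1.3061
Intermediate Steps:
N(b) = 6 + √(-1 + b) (N(b) = 6 + √(b - 1) = 6 + √(-1 + b))
I = -18 - 3*I*√5 (I = (6 + √(-1 - 4))*(-3) = (6 + √(-5))*(-3) = (6 + I*√5)*(-3) = -18 - 3*I*√5 ≈ -18.0 - 6.7082*I)
Z(O, k) = 1
T = 1
(T + 1/(-33 + 40))² = (1 + 1/(-33 + 40))² = (1 + 1/7)² = (1 + ⅐)² = (8/7)² = 64/49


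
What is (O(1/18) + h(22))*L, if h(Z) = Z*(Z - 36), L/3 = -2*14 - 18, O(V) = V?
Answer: 127489/3 ≈ 42496.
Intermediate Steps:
L = -138 (L = 3*(-2*14 - 18) = 3*(-28 - 18) = 3*(-46) = -138)
h(Z) = Z*(-36 + Z)
(O(1/18) + h(22))*L = (1/18 + 22*(-36 + 22))*(-138) = (1/18 + 22*(-14))*(-138) = (1/18 - 308)*(-138) = -5543/18*(-138) = 127489/3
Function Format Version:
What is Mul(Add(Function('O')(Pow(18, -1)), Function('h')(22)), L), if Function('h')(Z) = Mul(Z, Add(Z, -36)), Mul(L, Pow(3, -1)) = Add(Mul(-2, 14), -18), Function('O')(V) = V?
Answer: Rational(127489, 3) ≈ 42496.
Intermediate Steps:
L = -138 (L = Mul(3, Add(Mul(-2, 14), -18)) = Mul(3, Add(-28, -18)) = Mul(3, -46) = -138)
Function('h')(Z) = Mul(Z, Add(-36, Z))
Mul(Add(Function('O')(Pow(18, -1)), Function('h')(22)), L) = Mul(Add(Pow(18, -1), Mul(22, Add(-36, 22))), -138) = Mul(Add(Rational(1, 18), Mul(22, -14)), -138) = Mul(Add(Rational(1, 18), -308), -138) = Mul(Rational(-5543, 18), -138) = Rational(127489, 3)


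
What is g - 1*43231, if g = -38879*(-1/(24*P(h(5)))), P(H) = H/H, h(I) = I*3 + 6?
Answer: -998665/24 ≈ -41611.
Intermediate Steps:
h(I) = 6 + 3*I (h(I) = 3*I + 6 = 6 + 3*I)
P(H) = 1
g = 38879/24 (g = -38879/((4*(-6))*1) = -38879/((-24*1)) = -38879/(-24) = -38879*(-1/24) = 38879/24 ≈ 1620.0)
g - 1*43231 = 38879/24 - 1*43231 = 38879/24 - 43231 = -998665/24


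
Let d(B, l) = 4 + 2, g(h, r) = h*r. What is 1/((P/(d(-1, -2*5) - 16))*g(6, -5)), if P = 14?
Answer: 1/42 ≈ 0.023810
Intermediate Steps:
d(B, l) = 6
1/((P/(d(-1, -2*5) - 16))*g(6, -5)) = 1/((14/(6 - 16))*(6*(-5))) = 1/((14/(-10))*(-30)) = 1/((14*(-⅒))*(-30)) = 1/(-7/5*(-30)) = 1/42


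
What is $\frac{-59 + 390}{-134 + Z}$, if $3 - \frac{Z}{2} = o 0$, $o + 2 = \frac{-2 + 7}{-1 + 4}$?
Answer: $- \frac{331}{128} \approx -2.5859$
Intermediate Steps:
$o = - \frac{1}{3}$ ($o = -2 + \frac{-2 + 7}{-1 + 4} = -2 + \frac{5}{3} = - \frac{1}{3} \approx -0.33333$)
$Z = 6$ ($Z = 6 - 2 \left(\left(- \frac{1}{3}\right) 0\right) = 6 - 0 = 6 + 0 = 6$)
$\frac{-59 + 390}{-134 + Z} = \frac{-59 + 390}{-134 + 6} = \frac{331}{-128} = 331 \left(- \frac{1}{128}\right) = - \frac{331}{128}$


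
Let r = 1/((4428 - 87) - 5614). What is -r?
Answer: 1/1273 ≈ 0.00078555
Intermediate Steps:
r = -1/1273 (r = 1/(4341 - 5614) = 1/(-1273) = -1/1273 ≈ -0.00078555)
-r = -1*(-1/1273) = 1/1273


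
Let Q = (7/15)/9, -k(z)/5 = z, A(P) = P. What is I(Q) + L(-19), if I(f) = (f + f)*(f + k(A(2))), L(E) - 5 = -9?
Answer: -91702/18225 ≈ -5.0317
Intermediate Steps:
L(E) = -4 (L(E) = 5 - 9 = -4)
k(z) = -5*z
Q = 7/135 (Q = (7*(1/15))*(1/9) = (7/15)*(1/9) = 7/135 ≈ 0.051852)
I(f) = 2*f*(-10 + f) (I(f) = (f + f)*(f - 5*2) = (2*f)*(f - 10) = (2*f)*(-10 + f) = 2*f*(-10 + f))
I(Q) + L(-19) = 2*(7/135)*(-10 + 7/135) - 4 = 2*(7/135)*(-1343/135) - 4 = -18802/18225 - 4 = -91702/18225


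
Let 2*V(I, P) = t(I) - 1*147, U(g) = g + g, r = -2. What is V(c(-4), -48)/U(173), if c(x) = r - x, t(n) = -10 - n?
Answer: -159/692 ≈ -0.22977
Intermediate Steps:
U(g) = 2*g
c(x) = -2 - x
V(I, P) = -157/2 - I/2 (V(I, P) = ((-10 - I) - 1*147)/2 = ((-10 - I) - 147)/2 = (-157 - I)/2 = -157/2 - I/2)
V(c(-4), -48)/U(173) = (-157/2 - (-2 - 1*(-4))/2)/((2*173)) = (-157/2 - (-2 + 4)/2)/346 = (-157/2 - ½*2)*(1/346) = (-157/2 - 1)*(1/346) = -159/2*1/346 = -159/692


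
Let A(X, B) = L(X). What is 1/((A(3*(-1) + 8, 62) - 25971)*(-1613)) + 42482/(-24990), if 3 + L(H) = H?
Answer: -889742931782/523390522515 ≈ -1.7000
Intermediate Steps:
L(H) = -3 + H
A(X, B) = -3 + X
1/((A(3*(-1) + 8, 62) - 25971)*(-1613)) + 42482/(-24990) = 1/(((-3 + (3*(-1) + 8)) - 25971)*(-1613)) + 42482/(-24990) = -1/1613/((-3 + (-3 + 8)) - 25971) + 42482*(-1/24990) = -1/1613/((-3 + 5) - 25971) - 21241/12495 = -1/1613/(2 - 25971) - 21241/12495 = -1/1613/(-25969) - 21241/12495 = -1/25969*(-1/1613) - 21241/12495 = 1/41887997 - 21241/12495 = -889742931782/523390522515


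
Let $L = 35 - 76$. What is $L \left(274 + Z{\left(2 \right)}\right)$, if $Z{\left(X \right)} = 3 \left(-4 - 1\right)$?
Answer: $-10619$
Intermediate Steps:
$Z{\left(X \right)} = -15$ ($Z{\left(X \right)} = 3 \left(-5\right) = -15$)
$L = -41$
$L \left(274 + Z{\left(2 \right)}\right) = - 41 \left(274 - 15\right) = \left(-41\right) 259 = -10619$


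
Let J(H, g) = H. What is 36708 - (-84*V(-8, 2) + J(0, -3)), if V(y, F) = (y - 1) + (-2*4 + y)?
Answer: 34608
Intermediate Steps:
V(y, F) = -9 + 2*y (V(y, F) = (-1 + y) + (-8 + y) = -9 + 2*y)
36708 - (-84*V(-8, 2) + J(0, -3)) = 36708 - (-84*(-9 + 2*(-8)) + 0) = 36708 - (-84*(-9 - 16) + 0) = 36708 - (-84*(-25) + 0) = 36708 - (2100 + 0) = 36708 - 1*2100 = 36708 - 2100 = 34608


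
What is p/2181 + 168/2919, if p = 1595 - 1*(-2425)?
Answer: 192076/101053 ≈ 1.9007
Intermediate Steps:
p = 4020 (p = 1595 + 2425 = 4020)
p/2181 + 168/2919 = 4020/2181 + 168/2919 = 4020*(1/2181) + 168*(1/2919) = 1340/727 + 8/139 = 192076/101053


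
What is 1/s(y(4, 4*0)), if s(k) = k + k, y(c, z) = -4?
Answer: -⅛ ≈ -0.12500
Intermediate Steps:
s(k) = 2*k
1/s(y(4, 4*0)) = 1/(2*(-4)) = 1/(-8) = -⅛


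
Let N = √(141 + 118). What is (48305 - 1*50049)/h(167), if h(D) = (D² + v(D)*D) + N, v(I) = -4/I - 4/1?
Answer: -23733224/370382415 + 872*√259/370382415 ≈ -0.064040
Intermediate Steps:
N = √259 ≈ 16.093
v(I) = -4 - 4/I (v(I) = -4/I - 4*1 = -4/I - 4 = -4 - 4/I)
h(D) = √259 + D² + D*(-4 - 4/D) (h(D) = (D² + (-4 - 4/D)*D) + √259 = (D² + D*(-4 - 4/D)) + √259 = √259 + D² + D*(-4 - 4/D))
(48305 - 1*50049)/h(167) = (48305 - 1*50049)/(-4 + √259 + 167² - 4*167) = (48305 - 50049)/(-4 + √259 + 27889 - 668) = -1744/(27217 + √259)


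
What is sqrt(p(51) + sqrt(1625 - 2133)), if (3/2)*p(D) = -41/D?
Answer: sqrt(-1394 + 5202*I*sqrt(127))/51 ≈ 3.3173 + 3.3971*I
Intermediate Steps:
p(D) = -82/(3*D) (p(D) = 2*(-41/D)/3 = -82/(3*D))
sqrt(p(51) + sqrt(1625 - 2133)) = sqrt(-82/3/51 + sqrt(1625 - 2133)) = sqrt(-82/3*1/51 + sqrt(-508)) = sqrt(-82/153 + 2*I*sqrt(127))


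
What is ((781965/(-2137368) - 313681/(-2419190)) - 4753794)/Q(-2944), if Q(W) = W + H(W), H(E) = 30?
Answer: 4096740081833953537/2511236289442480 ≈ 1631.4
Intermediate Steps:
Q(W) = 30 + W (Q(W) = W + 30 = 30 + W)
((781965/(-2137368) - 313681/(-2419190)) - 4753794)/Q(-2944) = ((781965/(-2137368) - 313681/(-2419190)) - 4753794)/(30 - 2944) = ((781965*(-1/2137368) - 313681*(-1/2419190)) - 4753794)/(-2914) = ((-260655/712456 + 313681/2419190) - 4753794)*(-1/2914) = (-203545029457/861783215320 - 4753794)*(-1/2914) = -4096740081833953537/861783215320*(-1/2914) = 4096740081833953537/2511236289442480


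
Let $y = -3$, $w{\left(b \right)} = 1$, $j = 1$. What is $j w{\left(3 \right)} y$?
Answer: $-3$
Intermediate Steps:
$j w{\left(3 \right)} y = 1 \cdot 1 \left(-3\right) = 1 \left(-3\right) = -3$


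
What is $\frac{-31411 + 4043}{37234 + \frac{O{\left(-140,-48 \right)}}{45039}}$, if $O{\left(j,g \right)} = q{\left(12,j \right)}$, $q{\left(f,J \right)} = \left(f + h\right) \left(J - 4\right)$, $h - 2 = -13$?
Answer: $- \frac{205437892}{279496997} \approx -0.73503$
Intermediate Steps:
$h = -11$ ($h = 2 - 13 = -11$)
$q{\left(f,J \right)} = \left(-11 + f\right) \left(-4 + J\right)$ ($q{\left(f,J \right)} = \left(f - 11\right) \left(J - 4\right) = \left(-11 + f\right) \left(-4 + J\right)$)
$O{\left(j,g \right)} = -4 + j$ ($O{\left(j,g \right)} = 44 - 11 j - 48 + j 12 = 44 - 11 j - 48 + 12 j = -4 + j$)
$\frac{-31411 + 4043}{37234 + \frac{O{\left(-140,-48 \right)}}{45039}} = \frac{-31411 + 4043}{37234 + \frac{-4 - 140}{45039}} = - \frac{27368}{37234 - \frac{48}{15013}} = - \frac{27368}{\frac{558993994}{15013}} = \left(-27368\right) \frac{15013}{558993994} = - \frac{205437892}{279496997}$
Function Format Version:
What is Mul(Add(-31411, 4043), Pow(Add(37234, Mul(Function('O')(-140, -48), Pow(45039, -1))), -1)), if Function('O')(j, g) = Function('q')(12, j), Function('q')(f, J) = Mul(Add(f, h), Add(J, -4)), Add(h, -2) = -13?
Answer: Rational(-205437892, 279496997) ≈ -0.73503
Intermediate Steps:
h = -11 (h = Add(2, -13) = -11)
Function('q')(f, J) = Mul(Add(-11, f), Add(-4, J)) (Function('q')(f, J) = Mul(Add(f, -11), Add(J, -4)) = Mul(Add(-11, f), Add(-4, J)))
Function('O')(j, g) = Add(-4, j) (Function('O')(j, g) = Add(44, Mul(-11, j), Mul(-4, 12), Mul(j, 12)) = Add(44, Mul(-11, j), -48, Mul(12, j)) = Add(-4, j))
Mul(Add(-31411, 4043), Pow(Add(37234, Mul(Function('O')(-140, -48), Pow(45039, -1))), -1)) = Mul(Add(-31411, 4043), Pow(Add(37234, Mul(Add(-4, -140), Pow(45039, -1))), -1)) = Mul(-27368, Pow(Add(37234, Mul(-144, Rational(1, 45039))), -1)) = Mul(-27368, Pow(Add(37234, Rational(-48, 15013)), -1)) = Mul(-27368, Pow(Rational(558993994, 15013), -1)) = Mul(-27368, Rational(15013, 558993994)) = Rational(-205437892, 279496997)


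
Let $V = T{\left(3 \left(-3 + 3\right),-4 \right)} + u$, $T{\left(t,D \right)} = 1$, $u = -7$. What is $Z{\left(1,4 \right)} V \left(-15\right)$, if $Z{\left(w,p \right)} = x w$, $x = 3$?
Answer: $270$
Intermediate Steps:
$Z{\left(w,p \right)} = 3 w$
$V = -6$ ($V = 1 - 7 = -6$)
$Z{\left(1,4 \right)} V \left(-15\right) = 3 \cdot 1 \left(-6\right) \left(-15\right) = 3 \left(-6\right) \left(-15\right) = \left(-18\right) \left(-15\right) = 270$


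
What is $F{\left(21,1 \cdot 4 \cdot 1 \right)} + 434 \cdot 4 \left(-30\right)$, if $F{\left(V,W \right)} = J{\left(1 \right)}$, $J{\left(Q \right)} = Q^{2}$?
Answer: $-52079$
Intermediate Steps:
$F{\left(V,W \right)} = 1$ ($F{\left(V,W \right)} = 1^{2} = 1$)
$F{\left(21,1 \cdot 4 \cdot 1 \right)} + 434 \cdot 4 \left(-30\right) = 1 + 434 \cdot 4 \left(-30\right) = 1 + 434 \left(-120\right) = 1 - 52080 = -52079$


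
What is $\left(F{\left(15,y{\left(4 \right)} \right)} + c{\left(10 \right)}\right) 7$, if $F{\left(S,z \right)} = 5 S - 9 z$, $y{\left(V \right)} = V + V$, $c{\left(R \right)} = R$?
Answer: $91$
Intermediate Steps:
$y{\left(V \right)} = 2 V$
$F{\left(S,z \right)} = - 9 z + 5 S$
$\left(F{\left(15,y{\left(4 \right)} \right)} + c{\left(10 \right)}\right) 7 = \left(\left(- 9 \cdot 2 \cdot 4 + 5 \cdot 15\right) + 10\right) 7 = \left(\left(\left(-9\right) 8 + 75\right) + 10\right) 7 = \left(\left(-72 + 75\right) + 10\right) 7 = \left(3 + 10\right) 7 = 13 \cdot 7 = 91$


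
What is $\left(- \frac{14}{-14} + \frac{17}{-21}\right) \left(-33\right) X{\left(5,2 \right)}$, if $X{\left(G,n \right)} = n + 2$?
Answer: $- \frac{176}{7} \approx -25.143$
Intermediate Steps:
$X{\left(G,n \right)} = 2 + n$
$\left(- \frac{14}{-14} + \frac{17}{-21}\right) \left(-33\right) X{\left(5,2 \right)} = \left(- \frac{14}{-14} + \frac{17}{-21}\right) \left(-33\right) \left(2 + 2\right) = \left(\left(-14\right) \left(- \frac{1}{14}\right) + 17 \left(- \frac{1}{21}\right)\right) \left(-33\right) 4 = \left(1 - \frac{17}{21}\right) \left(-33\right) 4 = \frac{4}{21} \left(-33\right) 4 = \left(- \frac{44}{7}\right) 4 = - \frac{176}{7}$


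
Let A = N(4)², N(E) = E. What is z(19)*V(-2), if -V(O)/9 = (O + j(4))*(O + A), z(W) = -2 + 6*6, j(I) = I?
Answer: -8568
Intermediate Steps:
z(W) = 34 (z(W) = -2 + 36 = 34)
A = 16 (A = 4² = 16)
V(O) = -9*(4 + O)*(16 + O) (V(O) = -9*(O + 4)*(O + 16) = -9*(4 + O)*(16 + O))
z(19)*V(-2) = 34*(-576 - 180*(-2) - 9*(-2)²) = 34*(-576 + 360 - 9*4) = 34*(-576 + 360 - 36) = 34*(-252) = -8568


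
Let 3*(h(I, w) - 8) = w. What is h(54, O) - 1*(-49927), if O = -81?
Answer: 49908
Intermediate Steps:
h(I, w) = 8 + w/3
h(54, O) - 1*(-49927) = (8 + (⅓)*(-81)) - 1*(-49927) = (8 - 27) + 49927 = -19 + 49927 = 49908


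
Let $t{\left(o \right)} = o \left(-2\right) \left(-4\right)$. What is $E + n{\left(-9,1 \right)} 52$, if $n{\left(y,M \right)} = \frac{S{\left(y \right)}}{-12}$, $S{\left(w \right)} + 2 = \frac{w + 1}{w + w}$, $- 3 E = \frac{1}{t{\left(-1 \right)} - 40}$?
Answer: $\frac{2915}{432} \approx 6.7477$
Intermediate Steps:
$t{\left(o \right)} = 8 o$ ($t{\left(o \right)} = - 2 o \left(-4\right) = 8 o$)
$E = \frac{1}{144}$ ($E = - \frac{1}{3 \left(8 \left(-1\right) - 40\right)} = - \frac{1}{3 \left(-8 - 40\right)} = - \frac{1}{3 \left(-48\right)} = \left(- \frac{1}{3}\right) \left(- \frac{1}{48}\right) = \frac{1}{144} \approx 0.0069444$)
$S{\left(w \right)} = -2 + \frac{1 + w}{2 w}$ ($S{\left(w \right)} = -2 + \frac{w + 1}{w + w} = -2 + \frac{1 + w}{2 w}$)
$n{\left(y,M \right)} = - \frac{1 - 3 y}{24 y}$ ($n{\left(y,M \right)} = \frac{\frac{1}{2} \frac{1}{y} \left(1 - 3 y\right)}{-12} = \frac{1 - 3 y}{2 y} \left(- \frac{1}{12}\right) = - \frac{1 - 3 y}{24 y}$)
$E + n{\left(-9,1 \right)} 52 = \frac{1}{144} + \frac{-1 + 3 \left(-9\right)}{24 \left(-9\right)} 52 = \frac{1}{144} + \frac{1}{24} \left(- \frac{1}{9}\right) \left(-1 - 27\right) 52 = \frac{1}{144} + \frac{1}{24} \left(- \frac{1}{9}\right) \left(-28\right) 52 = \frac{1}{144} + \frac{7}{54} \cdot 52 = \frac{1}{144} + \frac{182}{27} = \frac{2915}{432}$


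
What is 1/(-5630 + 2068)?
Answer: -1/3562 ≈ -0.00028074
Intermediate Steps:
1/(-5630 + 2068) = 1/(-3562) = -1/3562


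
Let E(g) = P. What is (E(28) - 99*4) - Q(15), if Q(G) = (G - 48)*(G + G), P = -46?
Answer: 548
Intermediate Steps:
E(g) = -46
Q(G) = 2*G*(-48 + G) (Q(G) = (-48 + G)*(2*G) = 2*G*(-48 + G))
(E(28) - 99*4) - Q(15) = (-46 - 99*4) - 2*15*(-48 + 15) = (-46 - 396) - 2*15*(-33) = -442 - 1*(-990) = -442 + 990 = 548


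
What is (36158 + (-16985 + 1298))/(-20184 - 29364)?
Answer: -20471/49548 ≈ -0.41316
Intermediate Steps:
(36158 + (-16985 + 1298))/(-20184 - 29364) = (36158 - 15687)/(-49548) = 20471*(-1/49548) = -20471/49548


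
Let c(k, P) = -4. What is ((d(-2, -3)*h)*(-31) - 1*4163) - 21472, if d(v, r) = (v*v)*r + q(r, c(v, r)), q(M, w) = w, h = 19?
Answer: -16211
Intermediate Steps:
d(v, r) = -4 + r*v² (d(v, r) = (v*v)*r - 4 = v²*r - 4 = r*v² - 4 = -4 + r*v²)
((d(-2, -3)*h)*(-31) - 1*4163) - 21472 = (((-4 - 3*(-2)²)*19)*(-31) - 1*4163) - 21472 = (((-4 - 3*4)*19)*(-31) - 4163) - 21472 = (((-4 - 12)*19)*(-31) - 4163) - 21472 = (-16*19*(-31) - 4163) - 21472 = (-304*(-31) - 4163) - 21472 = (9424 - 4163) - 21472 = 5261 - 21472 = -16211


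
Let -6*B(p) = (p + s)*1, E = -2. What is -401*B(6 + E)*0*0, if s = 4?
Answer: 0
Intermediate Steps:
B(p) = -⅔ - p/6 (B(p) = -(p + 4)/6 = -(4 + p)/6 = -⅔ - p/6)
-401*B(6 + E)*0*0 = -401*(-⅔ - (6 - 2)/6)*0*0 = -401*(-⅔ - ⅙*4)*0*0 = -401*(-⅔ - ⅔)*0*0 = -401*(-4/3*0)*0 = -0*0 = -401*0 = 0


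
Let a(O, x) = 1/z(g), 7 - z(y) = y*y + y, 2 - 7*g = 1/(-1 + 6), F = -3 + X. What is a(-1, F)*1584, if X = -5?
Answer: 1940400/8179 ≈ 237.24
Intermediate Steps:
F = -8 (F = -3 - 5 = -8)
g = 9/35 (g = 2/7 - 1/(7*(-1 + 6)) = 2/7 - ⅐/5 = 2/7 - ⅐*⅕ = 2/7 - 1/35 = 9/35 ≈ 0.25714)
z(y) = 7 - y - y² (z(y) = 7 - (y*y + y) = 7 - (y² + y) = 7 - (y + y²) = 7 + (-y - y²) = 7 - y - y²)
a(O, x) = 1225/8179 (a(O, x) = 1/(7 - 1*9/35 - (9/35)²) = 1/(7 - 9/35 - 1*81/1225) = 1/(7 - 9/35 - 81/1225) = 1/(8179/1225) = 1225/8179)
a(-1, F)*1584 = (1225/8179)*1584 = 1940400/8179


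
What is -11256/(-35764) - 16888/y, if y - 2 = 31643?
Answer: -61946578/282937945 ≈ -0.21894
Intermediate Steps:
y = 31645 (y = 2 + 31643 = 31645)
-11256/(-35764) - 16888/y = -11256/(-35764) - 16888/31645 = -11256*(-1/35764) - 16888*1/31645 = 2814/8941 - 16888/31645 = -61946578/282937945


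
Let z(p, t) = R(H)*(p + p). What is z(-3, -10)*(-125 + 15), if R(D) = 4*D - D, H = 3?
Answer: 5940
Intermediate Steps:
R(D) = 3*D
z(p, t) = 18*p (z(p, t) = (3*3)*(p + p) = 9*(2*p) = 18*p)
z(-3, -10)*(-125 + 15) = (18*(-3))*(-125 + 15) = -54*(-110) = 5940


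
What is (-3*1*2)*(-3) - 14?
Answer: 4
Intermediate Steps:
(-3*1*2)*(-3) - 14 = -3*2*(-3) - 14 = -6*(-3) - 14 = 18 - 14 = 4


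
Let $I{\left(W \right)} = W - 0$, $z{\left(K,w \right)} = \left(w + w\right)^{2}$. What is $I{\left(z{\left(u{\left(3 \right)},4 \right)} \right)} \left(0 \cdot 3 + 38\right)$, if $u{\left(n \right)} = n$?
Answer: $2432$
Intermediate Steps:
$z{\left(K,w \right)} = 4 w^{2}$ ($z{\left(K,w \right)} = \left(2 w\right)^{2} = 4 w^{2}$)
$I{\left(W \right)} = W$ ($I{\left(W \right)} = W + 0 = W$)
$I{\left(z{\left(u{\left(3 \right)},4 \right)} \right)} \left(0 \cdot 3 + 38\right) = 4 \cdot 4^{2} \left(0 \cdot 3 + 38\right) = 4 \cdot 16 \left(0 + 38\right) = 64 \cdot 38 = 2432$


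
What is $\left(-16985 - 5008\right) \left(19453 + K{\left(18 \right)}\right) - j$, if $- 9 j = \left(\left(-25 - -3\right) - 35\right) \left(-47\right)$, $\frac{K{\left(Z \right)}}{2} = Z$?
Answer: $- \frac{1285863838}{3} \approx -4.2862 \cdot 10^{8}$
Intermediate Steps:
$K{\left(Z \right)} = 2 Z$
$j = - \frac{893}{3}$ ($j = - \frac{\left(\left(-25 - -3\right) - 35\right) \left(-47\right)}{9} = - \frac{\left(\left(-25 + 3\right) - 35\right) \left(-47\right)}{9} = - \frac{\left(-22 - 35\right) \left(-47\right)}{9} = - \frac{\left(-57\right) \left(-47\right)}{9} = \left(- \frac{1}{9}\right) 2679 = - \frac{893}{3} \approx -297.67$)
$\left(-16985 - 5008\right) \left(19453 + K{\left(18 \right)}\right) - j = \left(-16985 - 5008\right) \left(19453 + 2 \cdot 18\right) - - \frac{893}{3} = - 21993 \left(19453 + 36\right) + \frac{893}{3} = \left(-21993\right) 19489 + \frac{893}{3} = -428621577 + \frac{893}{3} = - \frac{1285863838}{3}$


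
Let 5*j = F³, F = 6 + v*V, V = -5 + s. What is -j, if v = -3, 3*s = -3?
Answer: -13824/5 ≈ -2764.8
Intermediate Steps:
s = -1 (s = (⅓)*(-3) = -1)
V = -6 (V = -5 - 1 = -6)
F = 24 (F = 6 - 3*(-6) = 6 + 18 = 24)
j = 13824/5 (j = (⅕)*24³ = (⅕)*13824 = 13824/5 ≈ 2764.8)
-j = -1*13824/5 = -13824/5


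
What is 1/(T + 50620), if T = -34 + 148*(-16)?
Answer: 1/48218 ≈ 2.0739e-5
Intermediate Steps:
T = -2402 (T = -34 - 2368 = -2402)
1/(T + 50620) = 1/(-2402 + 50620) = 1/48218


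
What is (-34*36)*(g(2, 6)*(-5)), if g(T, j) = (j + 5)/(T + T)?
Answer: 16830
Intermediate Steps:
g(T, j) = (5 + j)/(2*T) (g(T, j) = (5 + j)/((2*T)) = (5 + j)*(1/(2*T)) = (5 + j)/(2*T))
(-34*36)*(g(2, 6)*(-5)) = (-34*36)*(((½)*(5 + 6)/2)*(-5)) = -1224*(½)*(½)*11*(-5) = -3366*(-5) = -1224*(-55/4) = 16830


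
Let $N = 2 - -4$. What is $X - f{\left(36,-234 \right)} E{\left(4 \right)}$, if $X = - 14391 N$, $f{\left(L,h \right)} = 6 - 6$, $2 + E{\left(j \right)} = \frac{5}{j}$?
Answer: $-86346$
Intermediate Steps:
$N = 6$ ($N = 2 + 4 = 6$)
$E{\left(j \right)} = -2 + \frac{5}{j}$
$f{\left(L,h \right)} = 0$ ($f{\left(L,h \right)} = 6 - 6 = 0$)
$X = -86346$ ($X = \left(-14391\right) 6 = -86346$)
$X - f{\left(36,-234 \right)} E{\left(4 \right)} = -86346 - 0 \left(-2 + \frac{5}{4}\right) = -86346 - 0 \left(- \frac{3}{4}\right) = -86346 - 0 = -86346 + 0 = -86346$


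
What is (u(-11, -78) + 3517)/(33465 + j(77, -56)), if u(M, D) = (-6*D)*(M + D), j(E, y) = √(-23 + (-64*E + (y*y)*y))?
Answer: -425395925/373362264 + 38135*I*√20063/373362264 ≈ -1.1394 + 0.014467*I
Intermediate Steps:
j(E, y) = √(-23 + y³ - 64*E) (j(E, y) = √(-23 + (-64*E + y²*y)) = √(-23 + (-64*E + y³)) = √(-23 + (y³ - 64*E)) = √(-23 + y³ - 64*E))
u(M, D) = -6*D*(D + M) (u(M, D) = (-6*D)*(D + M) = -6*D*(D + M))
(u(-11, -78) + 3517)/(33465 + j(77, -56)) = (-6*(-78)*(-78 - 11) + 3517)/(33465 + √(-23 + (-56)³ - 64*77)) = (-6*(-78)*(-89) + 3517)/(33465 + √(-23 - 175616 - 4928)) = (-41652 + 3517)/(33465 + √(-180567)) = -38135/(33465 + 3*I*√20063)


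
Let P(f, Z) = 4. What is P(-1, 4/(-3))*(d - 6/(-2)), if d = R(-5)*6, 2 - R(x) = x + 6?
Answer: 36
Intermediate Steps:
R(x) = -4 - x (R(x) = 2 - (x + 6) = 2 - (6 + x) = 2 + (-6 - x) = -4 - x)
d = 6 (d = (-4 - 1*(-5))*6 = (-4 + 5)*6 = 1*6 = 6)
P(-1, 4/(-3))*(d - 6/(-2)) = 4*(6 - 6/(-2)) = 4*(6 - 6*(-½)) = 4*(6 + 3) = 4*9 = 36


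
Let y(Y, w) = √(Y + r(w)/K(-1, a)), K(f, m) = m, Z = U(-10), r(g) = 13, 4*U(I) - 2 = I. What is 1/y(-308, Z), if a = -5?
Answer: -I*√7765/1553 ≈ -0.056741*I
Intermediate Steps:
U(I) = ½ + I/4
Z = -2 (Z = ½ + (¼)*(-10) = ½ - 5/2 = -2)
y(Y, w) = √(-13/5 + Y) (y(Y, w) = √(Y + 13/(-5)) = √(Y + 13*(-⅕)) = √(Y - 13/5) = √(-13/5 + Y))
1/y(-308, Z) = 1/(√(-65 + 25*(-308))/5) = 1/(√(-65 - 7700)/5) = 1/(√(-7765)/5) = 1/((I*√7765)/5) = 1/(I*√7765/5) = -I*√7765/1553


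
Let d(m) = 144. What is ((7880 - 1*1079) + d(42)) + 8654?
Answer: 15599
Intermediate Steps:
((7880 - 1*1079) + d(42)) + 8654 = ((7880 - 1*1079) + 144) + 8654 = ((7880 - 1079) + 144) + 8654 = (6801 + 144) + 8654 = 6945 + 8654 = 15599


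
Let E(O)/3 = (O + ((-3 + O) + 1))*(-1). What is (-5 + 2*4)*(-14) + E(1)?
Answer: -42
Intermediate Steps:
E(O) = 6 - 6*O (E(O) = 3*((O + ((-3 + O) + 1))*(-1)) = 3*((O + (-2 + O))*(-1)) = 3*((-2 + 2*O)*(-1)) = 3*(2 - 2*O) = 6 - 6*O)
(-5 + 2*4)*(-14) + E(1) = (-5 + 2*4)*(-14) + (6 - 6*1) = (-5 + 8)*(-14) + (6 - 6) = 3*(-14) + 0 = -42 + 0 = -42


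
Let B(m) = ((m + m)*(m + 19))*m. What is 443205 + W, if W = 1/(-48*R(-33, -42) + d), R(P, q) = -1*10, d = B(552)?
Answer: 154223128815841/347972448 ≈ 4.4321e+5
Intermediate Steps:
B(m) = 2*m²*(19 + m) (B(m) = ((2*m)*(19 + m))*m = (2*m*(19 + m))*m = 2*m²*(19 + m))
d = 347971968 (d = 2*552²*(19 + 552) = 2*304704*571 = 347971968)
R(P, q) = -10
W = 1/347972448 (W = 1/(-48*(-10) + 347971968) = 1/(480 + 347971968) = 1/347972448 ≈ 2.8738e-9)
443205 + W = 443205 + 1/347972448 = 154223128815841/347972448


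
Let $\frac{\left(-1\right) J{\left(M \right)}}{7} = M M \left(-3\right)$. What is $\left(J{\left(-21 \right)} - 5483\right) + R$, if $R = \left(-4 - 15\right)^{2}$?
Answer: $4139$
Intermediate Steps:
$J{\left(M \right)} = 21 M^{2}$ ($J{\left(M \right)} = - 7 M M \left(-3\right) = - 7 M^{2} \left(-3\right) = - 7 \left(- 3 M^{2}\right) = 21 M^{2}$)
$R = 361$ ($R = \left(-19\right)^{2} = 361$)
$\left(J{\left(-21 \right)} - 5483\right) + R = \left(21 \left(-21\right)^{2} - 5483\right) + 361 = \left(21 \cdot 441 - 5483\right) + 361 = \left(9261 - 5483\right) + 361 = 3778 + 361 = 4139$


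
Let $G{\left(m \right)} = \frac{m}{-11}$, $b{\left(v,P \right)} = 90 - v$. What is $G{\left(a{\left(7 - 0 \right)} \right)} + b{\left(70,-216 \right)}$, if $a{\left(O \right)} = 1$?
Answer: $\frac{219}{11} \approx 19.909$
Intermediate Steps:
$G{\left(m \right)} = - \frac{m}{11}$ ($G{\left(m \right)} = m \left(- \frac{1}{11}\right) = - \frac{m}{11}$)
$G{\left(a{\left(7 - 0 \right)} \right)} + b{\left(70,-216 \right)} = \left(- \frac{1}{11}\right) 1 + \left(90 - 70\right) = - \frac{1}{11} + \left(90 - 70\right) = - \frac{1}{11} + 20 = \frac{219}{11}$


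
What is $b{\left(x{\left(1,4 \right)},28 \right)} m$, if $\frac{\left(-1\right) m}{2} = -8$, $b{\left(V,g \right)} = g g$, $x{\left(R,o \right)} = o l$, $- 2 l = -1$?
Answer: $12544$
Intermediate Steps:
$l = \frac{1}{2}$ ($l = \left(- \frac{1}{2}\right) \left(-1\right) = \frac{1}{2} \approx 0.5$)
$x{\left(R,o \right)} = \frac{o}{2}$ ($x{\left(R,o \right)} = o \frac{1}{2} = \frac{o}{2}$)
$b{\left(V,g \right)} = g^{2}$
$m = 16$ ($m = \left(-2\right) \left(-8\right) = 16$)
$b{\left(x{\left(1,4 \right)},28 \right)} m = 28^{2} \cdot 16 = 784 \cdot 16 = 12544$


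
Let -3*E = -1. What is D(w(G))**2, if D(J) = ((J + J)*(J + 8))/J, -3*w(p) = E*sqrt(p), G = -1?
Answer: 20732/81 - 64*I/9 ≈ 255.95 - 7.1111*I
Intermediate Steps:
E = 1/3 (E = -1/3*(-1) = 1/3 ≈ 0.33333)
w(p) = -sqrt(p)/9
D(J) = 16 + 2*J (D(J) = ((2*J)*(8 + J))/J = (2*J*(8 + J))/J = 16 + 2*J)
D(w(G))**2 = (16 + 2*(-I/9))**2 = (16 - 2*I/9)**2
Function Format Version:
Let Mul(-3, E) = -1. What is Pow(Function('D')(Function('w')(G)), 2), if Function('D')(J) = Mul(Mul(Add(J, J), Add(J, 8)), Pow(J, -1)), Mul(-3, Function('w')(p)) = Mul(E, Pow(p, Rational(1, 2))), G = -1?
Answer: Add(Rational(20732, 81), Mul(Rational(-64, 9), I)) ≈ Add(255.95, Mul(-7.1111, I))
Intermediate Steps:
E = Rational(1, 3) (E = Mul(Rational(-1, 3), -1) = Rational(1, 3) ≈ 0.33333)
Function('w')(p) = Mul(Rational(-1, 9), Pow(p, Rational(1, 2))) (Function('w')(p) = Mul(Rational(-1, 3), Mul(Rational(1, 3), Pow(p, Rational(1, 2)))) = Mul(Rational(-1, 9), Pow(p, Rational(1, 2))))
Function('D')(J) = Add(16, Mul(2, J)) (Function('D')(J) = Mul(Mul(Mul(2, J), Add(8, J)), Pow(J, -1)) = Mul(Mul(2, J, Add(8, J)), Pow(J, -1)) = Add(16, Mul(2, J)))
Pow(Function('D')(Function('w')(G)), 2) = Pow(Add(16, Mul(2, Mul(Rational(-1, 9), Pow(-1, Rational(1, 2))))), 2) = Pow(Add(16, Mul(2, Mul(Rational(-1, 9), I))), 2) = Pow(Add(16, Mul(Rational(-2, 9), I)), 2)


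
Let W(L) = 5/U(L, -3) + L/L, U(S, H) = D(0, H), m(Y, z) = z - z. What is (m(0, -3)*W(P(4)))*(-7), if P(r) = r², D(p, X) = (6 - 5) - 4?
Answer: 0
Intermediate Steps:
D(p, X) = -3 (D(p, X) = 1 - 4 = -3)
m(Y, z) = 0
U(S, H) = -3
W(L) = -⅔ (W(L) = 5/(-3) + L/L = 5*(-⅓) + 1 = -5/3 + 1 = -⅔)
(m(0, -3)*W(P(4)))*(-7) = (0*(-⅔))*(-7) = 0*(-7) = 0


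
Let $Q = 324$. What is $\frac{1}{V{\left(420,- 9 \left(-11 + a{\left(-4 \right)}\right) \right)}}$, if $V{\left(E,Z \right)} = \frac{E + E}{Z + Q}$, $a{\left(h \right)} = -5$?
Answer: $\frac{39}{70} \approx 0.55714$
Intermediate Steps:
$V{\left(E,Z \right)} = \frac{2 E}{324 + Z}$ ($V{\left(E,Z \right)} = \frac{E + E}{Z + 324} = \frac{2 E}{324 + Z}$)
$\frac{1}{V{\left(420,- 9 \left(-11 + a{\left(-4 \right)}\right) \right)}} = \frac{1}{2 \cdot 420 \frac{1}{324 - 9 \left(-11 - 5\right)}} = \frac{1}{2 \cdot 420 \frac{1}{324 - -144}} = \frac{1}{2 \cdot 420 \frac{1}{324 + 144}} = \frac{1}{2 \cdot 420 \cdot \frac{1}{468}} = \frac{1}{\frac{70}{39}} = \frac{39}{70}$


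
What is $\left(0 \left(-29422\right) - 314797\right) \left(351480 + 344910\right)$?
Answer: $-219221482830$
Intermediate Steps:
$\left(0 \left(-29422\right) - 314797\right) \left(351480 + 344910\right) = \left(0 - 314797\right) 696390 = \left(-314797\right) 696390 = -219221482830$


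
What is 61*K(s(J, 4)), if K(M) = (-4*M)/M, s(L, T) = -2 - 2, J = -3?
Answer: -244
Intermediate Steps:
s(L, T) = -4
K(M) = -4
61*K(s(J, 4)) = 61*(-4) = -244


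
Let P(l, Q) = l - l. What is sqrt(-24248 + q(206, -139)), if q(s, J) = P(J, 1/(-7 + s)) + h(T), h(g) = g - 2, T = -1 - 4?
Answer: 21*I*sqrt(55) ≈ 155.74*I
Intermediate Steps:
P(l, Q) = 0
T = -5
h(g) = -2 + g
q(s, J) = -7 (q(s, J) = 0 + (-2 - 5) = 0 - 7 = -7)
sqrt(-24248 + q(206, -139)) = sqrt(-24248 - 7) = sqrt(-24255) = 21*I*sqrt(55)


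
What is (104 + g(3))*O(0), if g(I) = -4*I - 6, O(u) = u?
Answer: 0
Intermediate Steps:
g(I) = -6 - 4*I
(104 + g(3))*O(0) = (104 + (-6 - 4*3))*0 = (104 + (-6 - 12))*0 = (104 - 18)*0 = 86*0 = 0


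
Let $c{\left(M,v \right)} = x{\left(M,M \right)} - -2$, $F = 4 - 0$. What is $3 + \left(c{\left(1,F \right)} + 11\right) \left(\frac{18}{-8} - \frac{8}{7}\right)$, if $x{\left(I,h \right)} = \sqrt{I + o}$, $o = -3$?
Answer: $- \frac{1151}{28} - \frac{95 i \sqrt{2}}{28} \approx -41.107 - 4.7982 i$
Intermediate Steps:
$F = 4$ ($F = 4 + 0 = 4$)
$x{\left(I,h \right)} = \sqrt{-3 + I}$ ($x{\left(I,h \right)} = \sqrt{I - 3} = \sqrt{-3 + I}$)
$c{\left(M,v \right)} = 2 + \sqrt{-3 + M}$ ($c{\left(M,v \right)} = \sqrt{-3 + M} - -2 = \sqrt{-3 + M} + 2 = 2 + \sqrt{-3 + M}$)
$3 + \left(c{\left(1,F \right)} + 11\right) \left(\frac{18}{-8} - \frac{8}{7}\right) = 3 + \left(\left(2 + \sqrt{-3 + 1}\right) + 11\right) \left(\frac{18}{-8} - \frac{8}{7}\right) = 3 + \left(\left(2 + \sqrt{-2}\right) + 11\right) \left(18 \left(- \frac{1}{8}\right) - \frac{8}{7}\right) = 3 + \left(\left(2 + i \sqrt{2}\right) + 11\right) \left(- \frac{9}{4} - \frac{8}{7}\right) = 3 + \left(13 + i \sqrt{2}\right) \left(- \frac{95}{28}\right) = 3 - \left(\frac{1235}{28} + \frac{95 i \sqrt{2}}{28}\right) = - \frac{1151}{28} - \frac{95 i \sqrt{2}}{28}$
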